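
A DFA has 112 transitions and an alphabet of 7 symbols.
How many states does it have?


Each state has exactly one transition per symbol.
states = transitions / |alphabet| = 112 / 7 = 16

16


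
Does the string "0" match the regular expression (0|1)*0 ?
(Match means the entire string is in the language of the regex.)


|string| = 1; first = '0'; last = '0'

Yes, "0" matches (0|1)*0


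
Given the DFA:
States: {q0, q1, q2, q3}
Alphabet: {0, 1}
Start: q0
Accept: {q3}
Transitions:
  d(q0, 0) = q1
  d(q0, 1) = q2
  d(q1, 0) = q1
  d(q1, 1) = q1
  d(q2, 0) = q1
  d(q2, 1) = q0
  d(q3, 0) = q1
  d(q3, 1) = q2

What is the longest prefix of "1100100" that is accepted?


Run the DFA, marking each prefix where the state is accepting:
  "" -> q0 [reject]
  "1" -> q2 [reject]
  "11" -> q0 [reject]
  "110" -> q1 [reject]
  "1100" -> q1 [reject]
  "11001" -> q1 [reject]
  "110010" -> q1 [reject]
  "1100100" -> q1 [reject]

No prefix is accepted


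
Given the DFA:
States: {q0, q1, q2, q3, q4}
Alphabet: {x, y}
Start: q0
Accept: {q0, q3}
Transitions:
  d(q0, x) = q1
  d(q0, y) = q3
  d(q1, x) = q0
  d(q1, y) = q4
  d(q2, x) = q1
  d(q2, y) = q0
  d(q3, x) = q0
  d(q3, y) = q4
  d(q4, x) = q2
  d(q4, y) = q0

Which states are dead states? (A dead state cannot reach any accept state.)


Forward reachability from each state:
  q0 -> reaches accept state q0 (live)
  q1 -> reaches accept state q0 (live)
  q2 -> reaches accept state q0 (live)
  q3 -> reaches accept state q0 (live)
  q4 -> reaches accept state q0 (live)

None (all states can reach an accept state)


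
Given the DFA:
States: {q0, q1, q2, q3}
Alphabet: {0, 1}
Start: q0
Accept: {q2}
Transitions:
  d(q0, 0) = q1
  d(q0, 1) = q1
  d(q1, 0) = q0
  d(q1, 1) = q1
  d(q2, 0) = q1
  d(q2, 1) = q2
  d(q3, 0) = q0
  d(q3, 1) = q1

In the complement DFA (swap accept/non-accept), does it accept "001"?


Trace: q0 -> q1 -> q0 -> q1
Final: q1
Original accept: {q2}
Complement: q1 is not in original accept

Yes, complement accepts (original rejects)


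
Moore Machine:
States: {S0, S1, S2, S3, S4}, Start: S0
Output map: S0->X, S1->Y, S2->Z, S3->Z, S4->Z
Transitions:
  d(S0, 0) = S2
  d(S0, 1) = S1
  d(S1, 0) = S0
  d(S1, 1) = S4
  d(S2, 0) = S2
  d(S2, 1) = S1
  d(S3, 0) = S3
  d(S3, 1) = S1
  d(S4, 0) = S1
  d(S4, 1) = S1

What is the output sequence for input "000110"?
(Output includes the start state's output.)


Start: S0 (output X)
  --0--> S2 (output Z)
  --0--> S2 (output Z)
  --0--> S2 (output Z)
  --1--> S1 (output Y)
  --1--> S4 (output Z)
  --0--> S1 (output Y)

"XZZZYZY"


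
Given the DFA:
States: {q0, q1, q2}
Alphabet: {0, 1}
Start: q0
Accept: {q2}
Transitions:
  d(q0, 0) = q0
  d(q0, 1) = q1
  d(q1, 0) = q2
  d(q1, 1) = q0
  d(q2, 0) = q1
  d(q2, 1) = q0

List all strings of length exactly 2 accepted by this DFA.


All strings of length 2: 4 total
Accepted: 1

"10"


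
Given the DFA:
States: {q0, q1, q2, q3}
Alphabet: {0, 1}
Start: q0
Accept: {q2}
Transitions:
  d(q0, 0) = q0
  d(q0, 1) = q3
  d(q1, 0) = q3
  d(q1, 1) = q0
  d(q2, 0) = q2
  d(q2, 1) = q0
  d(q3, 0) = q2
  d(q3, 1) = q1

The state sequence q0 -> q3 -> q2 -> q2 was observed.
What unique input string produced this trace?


Trace back each transition to find the symbol:
  q0 --[1]--> q3
  q3 --[0]--> q2
  q2 --[0]--> q2

"100"


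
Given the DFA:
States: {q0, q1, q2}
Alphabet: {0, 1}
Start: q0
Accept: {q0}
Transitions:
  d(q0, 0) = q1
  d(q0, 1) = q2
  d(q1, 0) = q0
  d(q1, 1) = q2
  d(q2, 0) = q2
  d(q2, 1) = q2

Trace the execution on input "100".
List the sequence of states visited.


Input: 100
d(q0, 1) = q2
d(q2, 0) = q2
d(q2, 0) = q2


q0 -> q2 -> q2 -> q2


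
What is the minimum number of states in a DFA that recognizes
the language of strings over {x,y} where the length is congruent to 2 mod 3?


States track (length) mod 3.
Need 3 states: one per remainder 0..2; accept = remainder 2.

3


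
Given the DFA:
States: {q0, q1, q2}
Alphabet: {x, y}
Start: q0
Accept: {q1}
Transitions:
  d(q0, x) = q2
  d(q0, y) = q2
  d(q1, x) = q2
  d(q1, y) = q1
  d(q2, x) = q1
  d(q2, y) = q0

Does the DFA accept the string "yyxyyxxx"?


Trace: q0 -> q2 -> q0 -> q2 -> q0 -> q2 -> q1 -> q2 -> q1
Final state: q1
Accept states: {q1}

Yes, accepted (final state q1 is an accept state)


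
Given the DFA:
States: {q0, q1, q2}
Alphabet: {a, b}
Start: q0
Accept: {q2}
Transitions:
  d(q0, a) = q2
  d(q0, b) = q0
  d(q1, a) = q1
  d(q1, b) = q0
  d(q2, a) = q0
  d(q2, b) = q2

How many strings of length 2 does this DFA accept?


Enumerating all length-2 strings:
  "aa" -> q0 [reject]
  "ab" -> q2 [accept]
  "ba" -> q2 [accept]
  "bb" -> q0 [reject]

2 out of 4


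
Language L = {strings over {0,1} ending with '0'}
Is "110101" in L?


last symbol = '1'

No, "110101" is not in L


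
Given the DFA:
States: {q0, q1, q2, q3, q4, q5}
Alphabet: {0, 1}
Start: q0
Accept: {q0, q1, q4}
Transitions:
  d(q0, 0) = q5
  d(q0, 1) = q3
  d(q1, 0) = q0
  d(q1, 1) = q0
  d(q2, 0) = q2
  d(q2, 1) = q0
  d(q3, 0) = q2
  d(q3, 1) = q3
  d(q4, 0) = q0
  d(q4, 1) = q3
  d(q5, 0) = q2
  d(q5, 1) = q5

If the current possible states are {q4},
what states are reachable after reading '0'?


Apply transition on '0' from each current state:
  d(q4, 0) = q0

{q0}


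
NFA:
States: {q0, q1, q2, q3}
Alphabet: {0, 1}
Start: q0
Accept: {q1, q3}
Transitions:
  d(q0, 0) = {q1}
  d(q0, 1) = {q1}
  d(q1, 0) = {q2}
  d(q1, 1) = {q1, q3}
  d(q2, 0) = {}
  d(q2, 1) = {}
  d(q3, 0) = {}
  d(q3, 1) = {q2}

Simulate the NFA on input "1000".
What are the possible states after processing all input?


Start: {q0}
  --1--> {q1}
  --0--> {q2}
  --0--> {}
  --0--> {}

{} (empty set, no valid transitions)


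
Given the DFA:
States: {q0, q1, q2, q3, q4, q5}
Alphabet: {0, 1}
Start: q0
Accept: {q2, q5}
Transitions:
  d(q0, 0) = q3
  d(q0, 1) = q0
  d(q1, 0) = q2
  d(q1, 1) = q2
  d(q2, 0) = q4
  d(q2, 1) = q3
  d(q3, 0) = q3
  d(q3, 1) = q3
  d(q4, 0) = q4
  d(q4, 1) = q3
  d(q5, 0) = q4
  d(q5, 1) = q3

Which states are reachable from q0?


BFS from q0:
  layer 0: {q0}
  layer 1: {q3}

{q0, q3}


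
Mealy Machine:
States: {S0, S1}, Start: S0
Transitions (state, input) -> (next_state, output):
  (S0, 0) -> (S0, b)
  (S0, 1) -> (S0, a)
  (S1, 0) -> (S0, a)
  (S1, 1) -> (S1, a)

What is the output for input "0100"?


Step-by-step:
  (S0, 0) -> (S0, b)
  (S0, 1) -> (S0, a)
  (S0, 0) -> (S0, b)
  (S0, 0) -> (S0, b)

"babb"


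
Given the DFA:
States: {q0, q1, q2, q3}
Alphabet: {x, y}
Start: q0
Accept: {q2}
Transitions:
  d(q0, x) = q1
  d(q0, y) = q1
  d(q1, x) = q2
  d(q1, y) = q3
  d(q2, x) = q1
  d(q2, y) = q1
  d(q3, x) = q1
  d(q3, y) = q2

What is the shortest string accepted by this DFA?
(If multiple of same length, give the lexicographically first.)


BFS by string length (lex-first path to each state shown):
  len 0: q0<-""
  len 1: q1<-"x"
  len 2: q2<-"xx", q3<-"xy"
Found accept state at length 2.

"xx"


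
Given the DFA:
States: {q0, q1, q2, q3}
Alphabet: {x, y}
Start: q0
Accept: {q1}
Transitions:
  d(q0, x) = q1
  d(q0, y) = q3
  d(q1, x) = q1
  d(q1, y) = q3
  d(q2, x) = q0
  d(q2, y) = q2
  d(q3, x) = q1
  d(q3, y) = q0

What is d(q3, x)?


Looking up transition d(q3, x)

q1


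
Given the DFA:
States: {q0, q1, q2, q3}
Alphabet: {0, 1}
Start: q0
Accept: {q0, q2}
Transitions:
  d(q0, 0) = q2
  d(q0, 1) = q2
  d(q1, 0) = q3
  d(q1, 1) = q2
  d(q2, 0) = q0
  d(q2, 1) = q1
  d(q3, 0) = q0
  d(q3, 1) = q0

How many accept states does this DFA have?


Accept states listed: {q0, q2}
Counting: q0(1) q2(2)

2


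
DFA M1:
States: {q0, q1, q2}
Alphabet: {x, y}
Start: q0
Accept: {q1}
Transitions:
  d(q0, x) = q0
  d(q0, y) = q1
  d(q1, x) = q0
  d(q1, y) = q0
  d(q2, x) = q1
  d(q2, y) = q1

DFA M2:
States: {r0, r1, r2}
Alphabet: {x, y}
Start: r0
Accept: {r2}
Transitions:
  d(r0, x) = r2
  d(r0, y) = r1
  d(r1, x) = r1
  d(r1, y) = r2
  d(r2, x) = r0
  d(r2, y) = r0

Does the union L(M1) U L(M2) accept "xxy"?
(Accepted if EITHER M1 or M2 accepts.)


M1: final=q1 accepted=True
M2: final=r1 accepted=False

Yes, union accepts


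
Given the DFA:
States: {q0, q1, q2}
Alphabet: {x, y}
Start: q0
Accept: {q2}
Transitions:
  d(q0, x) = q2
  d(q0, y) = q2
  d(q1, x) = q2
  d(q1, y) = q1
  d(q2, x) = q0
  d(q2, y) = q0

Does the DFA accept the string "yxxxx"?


Trace: q0 -> q2 -> q0 -> q2 -> q0 -> q2
Final state: q2
Accept states: {q2}

Yes, accepted (final state q2 is an accept state)


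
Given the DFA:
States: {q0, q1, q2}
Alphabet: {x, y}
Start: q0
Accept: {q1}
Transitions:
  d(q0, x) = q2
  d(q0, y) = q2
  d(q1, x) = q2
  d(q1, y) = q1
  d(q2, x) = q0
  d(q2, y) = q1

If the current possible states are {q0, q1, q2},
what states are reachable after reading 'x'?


Apply transition on 'x' from each current state:
  d(q0, x) = q2
  d(q1, x) = q2
  d(q2, x) = q0

{q0, q2}


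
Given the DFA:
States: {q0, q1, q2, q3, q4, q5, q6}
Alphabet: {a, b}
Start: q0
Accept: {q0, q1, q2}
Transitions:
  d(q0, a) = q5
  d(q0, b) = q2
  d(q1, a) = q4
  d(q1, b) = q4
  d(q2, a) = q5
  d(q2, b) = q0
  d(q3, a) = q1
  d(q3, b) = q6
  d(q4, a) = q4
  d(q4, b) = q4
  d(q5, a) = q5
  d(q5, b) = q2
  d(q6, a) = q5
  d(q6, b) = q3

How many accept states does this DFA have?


Accept states listed: {q0, q1, q2}
Counting: q0(1) q1(2) q2(3)

3


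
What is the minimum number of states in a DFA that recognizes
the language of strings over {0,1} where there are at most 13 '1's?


States: count = 0, 1, ..., 13 (all accepting; 14 states), plus a dead state for count > 13.
Total: 14 + 1 = 15.

15


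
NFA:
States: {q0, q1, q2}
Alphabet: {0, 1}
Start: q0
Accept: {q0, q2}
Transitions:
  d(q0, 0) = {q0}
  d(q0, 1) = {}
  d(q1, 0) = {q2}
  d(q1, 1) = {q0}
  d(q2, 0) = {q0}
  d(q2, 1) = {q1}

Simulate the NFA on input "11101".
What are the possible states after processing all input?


Start: {q0}
  --1--> {}
  --1--> {}
  --1--> {}
  --0--> {}
  --1--> {}

{} (empty set, no valid transitions)


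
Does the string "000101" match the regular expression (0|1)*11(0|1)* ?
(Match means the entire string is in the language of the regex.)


|string| = 6; first = '0'; last = '1'

No, "000101" does not match (0|1)*11(0|1)*


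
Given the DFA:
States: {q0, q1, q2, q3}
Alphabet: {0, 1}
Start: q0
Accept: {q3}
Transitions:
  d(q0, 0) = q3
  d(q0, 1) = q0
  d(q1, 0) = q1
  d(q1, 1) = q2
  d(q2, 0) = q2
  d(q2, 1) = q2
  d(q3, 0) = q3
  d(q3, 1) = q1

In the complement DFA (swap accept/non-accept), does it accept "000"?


Trace: q0 -> q3 -> q3 -> q3
Final: q3
Original accept: {q3}
Complement: q3 is in original accept

No, complement rejects (original accepts)


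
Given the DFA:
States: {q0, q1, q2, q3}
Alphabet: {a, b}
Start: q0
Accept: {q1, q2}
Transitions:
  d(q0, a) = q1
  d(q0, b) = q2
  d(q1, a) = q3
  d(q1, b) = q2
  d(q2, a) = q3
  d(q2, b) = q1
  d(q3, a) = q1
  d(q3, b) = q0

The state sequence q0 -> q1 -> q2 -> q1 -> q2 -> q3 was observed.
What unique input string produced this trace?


Trace back each transition to find the symbol:
  q0 --[a]--> q1
  q1 --[b]--> q2
  q2 --[b]--> q1
  q1 --[b]--> q2
  q2 --[a]--> q3

"abbba"


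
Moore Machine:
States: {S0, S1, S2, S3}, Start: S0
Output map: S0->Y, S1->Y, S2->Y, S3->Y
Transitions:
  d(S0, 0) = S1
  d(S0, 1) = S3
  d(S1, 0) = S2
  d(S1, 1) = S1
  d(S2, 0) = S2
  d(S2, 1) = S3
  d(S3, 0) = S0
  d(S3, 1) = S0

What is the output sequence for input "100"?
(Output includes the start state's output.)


Start: S0 (output Y)
  --1--> S3 (output Y)
  --0--> S0 (output Y)
  --0--> S1 (output Y)

"YYYY"


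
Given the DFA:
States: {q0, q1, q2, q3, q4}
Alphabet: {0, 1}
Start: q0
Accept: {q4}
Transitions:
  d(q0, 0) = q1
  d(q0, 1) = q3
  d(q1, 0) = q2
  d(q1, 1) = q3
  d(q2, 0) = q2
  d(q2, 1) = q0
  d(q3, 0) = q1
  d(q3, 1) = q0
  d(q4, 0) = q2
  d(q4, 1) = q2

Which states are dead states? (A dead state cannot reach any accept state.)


Forward reachability from each state:
  q0 -> reaches {q0, q1, q2, q3}, no accept state (dead)
  q1 -> reaches {q0, q1, q2, q3}, no accept state (dead)
  q2 -> reaches {q0, q1, q2, q3}, no accept state (dead)
  q3 -> reaches {q0, q1, q2, q3}, no accept state (dead)
  q4 -> reaches accept state q4 (live)

{q0, q1, q2, q3}


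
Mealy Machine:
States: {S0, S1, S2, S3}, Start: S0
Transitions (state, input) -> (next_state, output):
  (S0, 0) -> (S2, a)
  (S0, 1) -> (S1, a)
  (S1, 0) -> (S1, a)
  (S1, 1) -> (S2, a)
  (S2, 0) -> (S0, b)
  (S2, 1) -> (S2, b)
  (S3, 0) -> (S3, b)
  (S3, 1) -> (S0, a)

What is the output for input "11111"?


Step-by-step:
  (S0, 1) -> (S1, a)
  (S1, 1) -> (S2, a)
  (S2, 1) -> (S2, b)
  (S2, 1) -> (S2, b)
  (S2, 1) -> (S2, b)

"aabbb"


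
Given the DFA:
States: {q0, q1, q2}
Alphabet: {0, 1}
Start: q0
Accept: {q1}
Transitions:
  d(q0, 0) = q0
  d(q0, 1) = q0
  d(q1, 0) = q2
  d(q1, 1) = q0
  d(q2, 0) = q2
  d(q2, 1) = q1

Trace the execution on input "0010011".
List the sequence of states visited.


Input: 0010011
d(q0, 0) = q0
d(q0, 0) = q0
d(q0, 1) = q0
d(q0, 0) = q0
d(q0, 0) = q0
d(q0, 1) = q0
d(q0, 1) = q0


q0 -> q0 -> q0 -> q0 -> q0 -> q0 -> q0 -> q0


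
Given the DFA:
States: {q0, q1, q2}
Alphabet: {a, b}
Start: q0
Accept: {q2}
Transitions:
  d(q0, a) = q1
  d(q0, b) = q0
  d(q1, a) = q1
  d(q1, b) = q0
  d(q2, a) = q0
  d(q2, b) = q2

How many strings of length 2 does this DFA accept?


Enumerating all length-2 strings:
  "aa" -> q1 [reject]
  "ab" -> q0 [reject]
  "ba" -> q1 [reject]
  "bb" -> q0 [reject]

0 out of 4


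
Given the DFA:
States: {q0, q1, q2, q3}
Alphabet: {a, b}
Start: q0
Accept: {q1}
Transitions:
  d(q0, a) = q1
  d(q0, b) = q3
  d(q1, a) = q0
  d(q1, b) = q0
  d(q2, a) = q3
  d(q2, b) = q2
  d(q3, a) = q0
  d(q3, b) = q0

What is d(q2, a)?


Looking up transition d(q2, a)

q3


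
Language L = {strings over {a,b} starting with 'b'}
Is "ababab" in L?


first symbol = 'a'

No, "ababab" is not in L


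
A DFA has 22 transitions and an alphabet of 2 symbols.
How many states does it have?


Each state has exactly one transition per symbol.
states = transitions / |alphabet| = 22 / 2 = 11

11


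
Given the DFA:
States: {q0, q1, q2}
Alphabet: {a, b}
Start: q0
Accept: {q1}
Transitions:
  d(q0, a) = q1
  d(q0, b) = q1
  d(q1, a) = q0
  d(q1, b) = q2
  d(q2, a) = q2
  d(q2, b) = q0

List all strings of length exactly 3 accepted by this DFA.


All strings of length 3: 8 total
Accepted: 4

"aaa", "aab", "baa", "bab"


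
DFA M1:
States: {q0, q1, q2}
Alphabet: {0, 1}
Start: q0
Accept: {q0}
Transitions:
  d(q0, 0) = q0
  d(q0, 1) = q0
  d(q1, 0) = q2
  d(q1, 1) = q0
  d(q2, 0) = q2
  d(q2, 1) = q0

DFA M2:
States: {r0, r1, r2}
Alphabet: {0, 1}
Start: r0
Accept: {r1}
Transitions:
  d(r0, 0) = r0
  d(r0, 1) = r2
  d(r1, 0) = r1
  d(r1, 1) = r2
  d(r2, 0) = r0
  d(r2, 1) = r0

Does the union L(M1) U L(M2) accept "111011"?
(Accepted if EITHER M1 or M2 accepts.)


M1: final=q0 accepted=True
M2: final=r0 accepted=False

Yes, union accepts


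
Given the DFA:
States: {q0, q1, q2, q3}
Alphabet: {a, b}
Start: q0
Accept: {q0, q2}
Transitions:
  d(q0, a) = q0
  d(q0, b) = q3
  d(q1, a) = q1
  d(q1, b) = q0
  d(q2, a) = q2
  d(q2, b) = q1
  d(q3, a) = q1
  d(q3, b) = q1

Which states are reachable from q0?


BFS from q0:
  layer 0: {q0}
  layer 1: {q3}
  layer 2: {q1}

{q0, q1, q3}


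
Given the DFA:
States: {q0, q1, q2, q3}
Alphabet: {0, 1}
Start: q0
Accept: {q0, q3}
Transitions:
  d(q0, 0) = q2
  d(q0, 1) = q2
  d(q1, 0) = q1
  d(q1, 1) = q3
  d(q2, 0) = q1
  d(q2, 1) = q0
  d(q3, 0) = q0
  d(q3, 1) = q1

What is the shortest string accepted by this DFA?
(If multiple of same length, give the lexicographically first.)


BFS by string length (lex-first path to each state shown):
  len 0: q0<-""
Found accept state at length 0.

"" (empty string)


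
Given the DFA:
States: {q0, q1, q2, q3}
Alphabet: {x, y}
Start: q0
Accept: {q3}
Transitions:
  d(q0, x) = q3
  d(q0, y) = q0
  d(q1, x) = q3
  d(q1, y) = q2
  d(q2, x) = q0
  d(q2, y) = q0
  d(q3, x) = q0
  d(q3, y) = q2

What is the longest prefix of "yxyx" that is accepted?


Run the DFA, marking each prefix where the state is accepting:
  "" -> q0 [reject]
  "y" -> q0 [reject]
  "yx" -> q3 [accept]
  "yxy" -> q2 [reject]
  "yxyx" -> q0 [reject]

"yx"


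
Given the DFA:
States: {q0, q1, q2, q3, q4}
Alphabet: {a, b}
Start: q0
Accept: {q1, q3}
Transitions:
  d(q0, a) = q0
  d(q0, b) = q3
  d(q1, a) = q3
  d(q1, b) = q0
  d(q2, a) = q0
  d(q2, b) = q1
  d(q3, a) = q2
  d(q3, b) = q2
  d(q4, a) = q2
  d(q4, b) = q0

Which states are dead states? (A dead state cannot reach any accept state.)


Forward reachability from each state:
  q0 -> reaches accept state q1 (live)
  q1 -> reaches accept state q1 (live)
  q2 -> reaches accept state q1 (live)
  q3 -> reaches accept state q1 (live)
  q4 -> reaches accept state q1 (live)

None (all states can reach an accept state)


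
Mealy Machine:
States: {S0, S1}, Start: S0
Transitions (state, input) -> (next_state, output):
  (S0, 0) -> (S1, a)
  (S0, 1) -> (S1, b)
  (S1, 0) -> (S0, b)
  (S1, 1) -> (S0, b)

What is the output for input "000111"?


Step-by-step:
  (S0, 0) -> (S1, a)
  (S1, 0) -> (S0, b)
  (S0, 0) -> (S1, a)
  (S1, 1) -> (S0, b)
  (S0, 1) -> (S1, b)
  (S1, 1) -> (S0, b)

"ababbb"


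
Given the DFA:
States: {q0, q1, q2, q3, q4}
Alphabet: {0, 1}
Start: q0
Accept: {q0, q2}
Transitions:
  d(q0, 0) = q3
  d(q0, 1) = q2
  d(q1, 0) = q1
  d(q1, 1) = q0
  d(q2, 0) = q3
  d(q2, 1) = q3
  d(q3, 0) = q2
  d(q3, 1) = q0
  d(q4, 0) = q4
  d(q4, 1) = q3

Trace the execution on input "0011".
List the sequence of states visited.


Input: 0011
d(q0, 0) = q3
d(q3, 0) = q2
d(q2, 1) = q3
d(q3, 1) = q0


q0 -> q3 -> q2 -> q3 -> q0


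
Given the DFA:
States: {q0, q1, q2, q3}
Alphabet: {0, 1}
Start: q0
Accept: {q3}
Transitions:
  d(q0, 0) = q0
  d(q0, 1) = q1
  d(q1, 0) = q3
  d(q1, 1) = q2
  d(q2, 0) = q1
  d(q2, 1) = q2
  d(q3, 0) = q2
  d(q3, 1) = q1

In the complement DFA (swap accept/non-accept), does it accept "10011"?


Trace: q0 -> q1 -> q3 -> q2 -> q2 -> q2
Final: q2
Original accept: {q3}
Complement: q2 is not in original accept

Yes, complement accepts (original rejects)


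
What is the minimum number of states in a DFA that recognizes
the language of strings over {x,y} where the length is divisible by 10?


States track (length) mod 10.
Need 10 states: one per remainder 0..9; accept = remainder 0.

10


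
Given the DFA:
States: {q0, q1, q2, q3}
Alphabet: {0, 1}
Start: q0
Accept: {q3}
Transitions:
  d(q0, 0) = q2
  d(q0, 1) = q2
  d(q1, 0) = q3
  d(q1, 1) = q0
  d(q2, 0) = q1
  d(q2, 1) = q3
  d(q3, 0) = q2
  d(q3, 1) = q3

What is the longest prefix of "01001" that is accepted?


Run the DFA, marking each prefix where the state is accepting:
  "" -> q0 [reject]
  "0" -> q2 [reject]
  "01" -> q3 [accept]
  "010" -> q2 [reject]
  "0100" -> q1 [reject]
  "01001" -> q0 [reject]

"01"


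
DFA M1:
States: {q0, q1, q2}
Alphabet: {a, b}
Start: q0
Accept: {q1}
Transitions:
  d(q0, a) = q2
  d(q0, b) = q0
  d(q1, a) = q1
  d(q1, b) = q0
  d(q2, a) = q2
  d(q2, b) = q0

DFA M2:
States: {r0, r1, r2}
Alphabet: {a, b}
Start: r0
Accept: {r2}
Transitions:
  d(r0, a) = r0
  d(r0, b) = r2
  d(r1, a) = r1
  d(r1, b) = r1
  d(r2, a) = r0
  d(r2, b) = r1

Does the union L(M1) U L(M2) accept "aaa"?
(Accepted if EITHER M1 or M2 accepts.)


M1: final=q2 accepted=False
M2: final=r0 accepted=False

No, union rejects (neither accepts)


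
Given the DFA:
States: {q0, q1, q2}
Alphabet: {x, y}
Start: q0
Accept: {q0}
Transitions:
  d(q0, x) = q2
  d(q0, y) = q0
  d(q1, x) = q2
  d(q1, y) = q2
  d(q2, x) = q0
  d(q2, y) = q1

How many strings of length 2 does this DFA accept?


Enumerating all length-2 strings:
  "xx" -> q0 [accept]
  "xy" -> q1 [reject]
  "yx" -> q2 [reject]
  "yy" -> q0 [accept]

2 out of 4


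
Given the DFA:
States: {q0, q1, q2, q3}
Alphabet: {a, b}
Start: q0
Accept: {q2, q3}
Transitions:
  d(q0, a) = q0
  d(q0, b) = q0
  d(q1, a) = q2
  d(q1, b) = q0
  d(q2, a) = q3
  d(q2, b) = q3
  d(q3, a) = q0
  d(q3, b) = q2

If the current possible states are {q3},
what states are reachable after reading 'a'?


Apply transition on 'a' from each current state:
  d(q3, a) = q0

{q0}


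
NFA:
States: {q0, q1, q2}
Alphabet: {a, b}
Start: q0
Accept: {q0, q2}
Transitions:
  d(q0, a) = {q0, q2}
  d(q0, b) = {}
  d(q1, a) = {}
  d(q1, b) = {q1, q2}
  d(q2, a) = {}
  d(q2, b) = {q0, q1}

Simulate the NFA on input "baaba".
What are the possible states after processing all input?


Start: {q0}
  --b--> {}
  --a--> {}
  --a--> {}
  --b--> {}
  --a--> {}

{} (empty set, no valid transitions)


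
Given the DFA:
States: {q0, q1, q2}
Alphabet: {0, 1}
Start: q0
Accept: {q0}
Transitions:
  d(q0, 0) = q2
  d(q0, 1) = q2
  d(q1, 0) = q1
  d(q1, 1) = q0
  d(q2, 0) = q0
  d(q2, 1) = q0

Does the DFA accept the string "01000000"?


Trace: q0 -> q2 -> q0 -> q2 -> q0 -> q2 -> q0 -> q2 -> q0
Final state: q0
Accept states: {q0}

Yes, accepted (final state q0 is an accept state)


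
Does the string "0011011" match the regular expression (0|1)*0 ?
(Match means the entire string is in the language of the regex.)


|string| = 7; first = '0'; last = '1'

No, "0011011" does not match (0|1)*0


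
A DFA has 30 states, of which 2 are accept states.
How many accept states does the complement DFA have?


Complement swaps accept and non-accept states.
30 - 2 = 28

28


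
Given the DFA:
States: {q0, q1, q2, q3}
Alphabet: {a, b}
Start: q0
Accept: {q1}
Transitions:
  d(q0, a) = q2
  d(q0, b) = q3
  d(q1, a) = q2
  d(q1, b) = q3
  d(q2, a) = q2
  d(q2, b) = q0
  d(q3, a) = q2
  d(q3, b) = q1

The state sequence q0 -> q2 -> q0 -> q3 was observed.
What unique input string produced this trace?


Trace back each transition to find the symbol:
  q0 --[a]--> q2
  q2 --[b]--> q0
  q0 --[b]--> q3

"abb"


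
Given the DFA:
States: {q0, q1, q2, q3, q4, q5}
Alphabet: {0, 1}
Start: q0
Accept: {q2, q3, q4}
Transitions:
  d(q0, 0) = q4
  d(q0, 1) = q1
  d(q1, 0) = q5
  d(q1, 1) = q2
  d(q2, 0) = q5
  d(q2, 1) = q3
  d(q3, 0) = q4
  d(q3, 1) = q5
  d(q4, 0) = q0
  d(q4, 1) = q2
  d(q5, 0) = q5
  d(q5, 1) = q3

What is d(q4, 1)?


Looking up transition d(q4, 1)

q2


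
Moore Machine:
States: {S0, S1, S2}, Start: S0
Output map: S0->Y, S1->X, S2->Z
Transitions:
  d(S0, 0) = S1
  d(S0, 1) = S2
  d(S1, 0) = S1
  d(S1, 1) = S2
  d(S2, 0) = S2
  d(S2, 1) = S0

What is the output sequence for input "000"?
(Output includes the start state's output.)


Start: S0 (output Y)
  --0--> S1 (output X)
  --0--> S1 (output X)
  --0--> S1 (output X)

"YXXX"


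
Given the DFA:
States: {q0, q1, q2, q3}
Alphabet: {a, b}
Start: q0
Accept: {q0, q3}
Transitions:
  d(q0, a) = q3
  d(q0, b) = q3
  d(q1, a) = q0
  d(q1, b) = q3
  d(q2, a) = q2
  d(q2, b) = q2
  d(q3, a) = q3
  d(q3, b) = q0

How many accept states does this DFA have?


Accept states listed: {q0, q3}
Counting: q0(1) q3(2)

2


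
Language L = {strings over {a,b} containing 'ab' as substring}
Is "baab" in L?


'ab' occurs at index 2

Yes, "baab" is in L


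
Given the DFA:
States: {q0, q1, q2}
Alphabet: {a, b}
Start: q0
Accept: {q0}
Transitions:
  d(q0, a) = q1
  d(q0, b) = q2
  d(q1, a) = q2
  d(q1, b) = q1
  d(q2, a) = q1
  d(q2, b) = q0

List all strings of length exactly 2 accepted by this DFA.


All strings of length 2: 4 total
Accepted: 1

"bb"


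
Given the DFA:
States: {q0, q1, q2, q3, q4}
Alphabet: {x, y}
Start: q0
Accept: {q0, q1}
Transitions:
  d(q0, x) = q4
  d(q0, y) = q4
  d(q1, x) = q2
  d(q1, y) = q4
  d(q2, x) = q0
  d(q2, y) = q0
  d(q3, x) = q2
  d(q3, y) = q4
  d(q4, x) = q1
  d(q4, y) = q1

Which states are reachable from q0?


BFS from q0:
  layer 0: {q0}
  layer 1: {q4}
  layer 2: {q1}
  layer 3: {q2}

{q0, q1, q2, q4}


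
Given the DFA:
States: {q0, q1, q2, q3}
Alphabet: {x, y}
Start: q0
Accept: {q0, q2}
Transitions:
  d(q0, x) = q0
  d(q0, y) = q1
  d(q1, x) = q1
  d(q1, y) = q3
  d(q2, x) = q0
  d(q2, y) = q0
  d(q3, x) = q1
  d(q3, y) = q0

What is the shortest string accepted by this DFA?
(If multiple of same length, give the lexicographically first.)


BFS by string length (lex-first path to each state shown):
  len 0: q0<-""
Found accept state at length 0.

"" (empty string)


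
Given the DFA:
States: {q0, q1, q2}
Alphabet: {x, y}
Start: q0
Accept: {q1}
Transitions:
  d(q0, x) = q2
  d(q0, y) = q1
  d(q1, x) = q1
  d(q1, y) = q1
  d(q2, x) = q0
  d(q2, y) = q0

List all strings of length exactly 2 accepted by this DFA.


All strings of length 2: 4 total
Accepted: 2

"yx", "yy"


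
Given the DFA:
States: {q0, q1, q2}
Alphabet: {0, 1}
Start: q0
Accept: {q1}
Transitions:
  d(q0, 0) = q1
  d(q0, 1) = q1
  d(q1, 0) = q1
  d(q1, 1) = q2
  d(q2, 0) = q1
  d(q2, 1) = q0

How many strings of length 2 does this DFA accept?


Enumerating all length-2 strings:
  "00" -> q1 [accept]
  "01" -> q2 [reject]
  "10" -> q1 [accept]
  "11" -> q2 [reject]

2 out of 4


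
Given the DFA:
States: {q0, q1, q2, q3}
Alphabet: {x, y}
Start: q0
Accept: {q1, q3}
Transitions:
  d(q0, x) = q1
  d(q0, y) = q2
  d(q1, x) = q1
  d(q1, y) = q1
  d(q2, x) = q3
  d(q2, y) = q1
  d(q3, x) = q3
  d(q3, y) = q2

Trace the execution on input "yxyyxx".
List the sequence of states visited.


Input: yxyyxx
d(q0, y) = q2
d(q2, x) = q3
d(q3, y) = q2
d(q2, y) = q1
d(q1, x) = q1
d(q1, x) = q1


q0 -> q2 -> q3 -> q2 -> q1 -> q1 -> q1


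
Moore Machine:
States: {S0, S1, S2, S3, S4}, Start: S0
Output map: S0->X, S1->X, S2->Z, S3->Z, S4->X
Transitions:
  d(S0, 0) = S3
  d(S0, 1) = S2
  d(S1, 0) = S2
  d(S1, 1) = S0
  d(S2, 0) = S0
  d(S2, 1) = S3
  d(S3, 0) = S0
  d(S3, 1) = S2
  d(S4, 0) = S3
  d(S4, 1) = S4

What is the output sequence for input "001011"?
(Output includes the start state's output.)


Start: S0 (output X)
  --0--> S3 (output Z)
  --0--> S0 (output X)
  --1--> S2 (output Z)
  --0--> S0 (output X)
  --1--> S2 (output Z)
  --1--> S3 (output Z)

"XZXZXZZ"


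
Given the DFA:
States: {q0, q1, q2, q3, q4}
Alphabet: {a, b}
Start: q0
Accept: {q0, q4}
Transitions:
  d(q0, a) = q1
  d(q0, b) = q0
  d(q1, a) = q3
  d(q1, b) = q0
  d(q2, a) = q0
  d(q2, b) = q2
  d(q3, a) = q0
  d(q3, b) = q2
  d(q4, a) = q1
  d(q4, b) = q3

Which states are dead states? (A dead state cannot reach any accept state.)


Forward reachability from each state:
  q0 -> reaches accept state q0 (live)
  q1 -> reaches accept state q0 (live)
  q2 -> reaches accept state q0 (live)
  q3 -> reaches accept state q0 (live)
  q4 -> reaches accept state q0 (live)

None (all states can reach an accept state)


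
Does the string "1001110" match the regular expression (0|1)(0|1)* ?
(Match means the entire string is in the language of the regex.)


|string| = 7; first = '1'; last = '0'

Yes, "1001110" matches (0|1)(0|1)*


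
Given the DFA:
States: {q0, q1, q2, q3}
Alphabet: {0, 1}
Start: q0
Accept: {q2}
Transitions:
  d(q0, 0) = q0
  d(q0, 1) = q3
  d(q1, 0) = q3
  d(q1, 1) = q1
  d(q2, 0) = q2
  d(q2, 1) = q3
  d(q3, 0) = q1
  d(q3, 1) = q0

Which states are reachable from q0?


BFS from q0:
  layer 0: {q0}
  layer 1: {q3}
  layer 2: {q1}

{q0, q1, q3}


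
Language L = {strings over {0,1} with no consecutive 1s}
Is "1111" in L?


'11' occurs at index 0

No, "1111" is not in L


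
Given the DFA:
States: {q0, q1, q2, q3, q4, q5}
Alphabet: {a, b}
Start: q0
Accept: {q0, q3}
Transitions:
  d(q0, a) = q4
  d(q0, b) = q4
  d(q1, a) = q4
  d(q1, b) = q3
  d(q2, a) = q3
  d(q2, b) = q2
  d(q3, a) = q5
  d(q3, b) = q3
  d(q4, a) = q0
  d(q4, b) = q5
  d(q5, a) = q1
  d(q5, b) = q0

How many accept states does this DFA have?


Accept states listed: {q0, q3}
Counting: q0(1) q3(2)

2


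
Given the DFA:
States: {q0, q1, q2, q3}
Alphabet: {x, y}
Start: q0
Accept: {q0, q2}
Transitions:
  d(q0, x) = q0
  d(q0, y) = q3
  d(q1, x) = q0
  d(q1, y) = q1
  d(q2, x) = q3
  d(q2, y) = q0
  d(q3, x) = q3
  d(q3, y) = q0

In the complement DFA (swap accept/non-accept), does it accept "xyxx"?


Trace: q0 -> q0 -> q3 -> q3 -> q3
Final: q3
Original accept: {q0, q2}
Complement: q3 is not in original accept

Yes, complement accepts (original rejects)


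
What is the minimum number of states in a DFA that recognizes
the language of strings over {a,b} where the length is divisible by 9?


States track (length) mod 9.
Need 9 states: one per remainder 0..8; accept = remainder 0.

9


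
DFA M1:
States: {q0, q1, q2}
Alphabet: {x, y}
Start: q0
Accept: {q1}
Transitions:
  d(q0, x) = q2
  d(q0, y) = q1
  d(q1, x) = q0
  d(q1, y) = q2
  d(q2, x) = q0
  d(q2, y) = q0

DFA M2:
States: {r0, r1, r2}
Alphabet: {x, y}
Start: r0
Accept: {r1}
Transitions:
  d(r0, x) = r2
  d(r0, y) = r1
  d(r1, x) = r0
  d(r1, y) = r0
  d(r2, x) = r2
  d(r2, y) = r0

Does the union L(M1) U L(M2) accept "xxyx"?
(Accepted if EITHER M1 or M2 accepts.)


M1: final=q0 accepted=False
M2: final=r2 accepted=False

No, union rejects (neither accepts)


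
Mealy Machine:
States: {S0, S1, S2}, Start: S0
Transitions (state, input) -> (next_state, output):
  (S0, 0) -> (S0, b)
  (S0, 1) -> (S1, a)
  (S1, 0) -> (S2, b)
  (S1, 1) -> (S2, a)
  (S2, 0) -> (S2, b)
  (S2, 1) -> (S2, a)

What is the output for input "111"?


Step-by-step:
  (S0, 1) -> (S1, a)
  (S1, 1) -> (S2, a)
  (S2, 1) -> (S2, a)

"aaa"


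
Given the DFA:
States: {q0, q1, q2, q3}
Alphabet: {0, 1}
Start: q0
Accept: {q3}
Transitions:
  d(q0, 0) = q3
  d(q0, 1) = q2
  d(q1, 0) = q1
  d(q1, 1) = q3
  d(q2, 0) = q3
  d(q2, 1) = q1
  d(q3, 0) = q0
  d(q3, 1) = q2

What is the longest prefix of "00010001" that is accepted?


Run the DFA, marking each prefix where the state is accepting:
  "" -> q0 [reject]
  "0" -> q3 [accept]
  "00" -> q0 [reject]
  "000" -> q3 [accept]
  "0001" -> q2 [reject]
  "00010" -> q3 [accept]
  "000100" -> q0 [reject]
  "0001000" -> q3 [accept]
  "00010001" -> q2 [reject]

"0001000"


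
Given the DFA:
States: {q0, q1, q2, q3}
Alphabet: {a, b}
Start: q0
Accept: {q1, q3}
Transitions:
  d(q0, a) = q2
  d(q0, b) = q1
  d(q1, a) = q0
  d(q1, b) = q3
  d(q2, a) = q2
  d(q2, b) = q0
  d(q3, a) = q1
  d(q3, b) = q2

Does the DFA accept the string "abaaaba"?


Trace: q0 -> q2 -> q0 -> q2 -> q2 -> q2 -> q0 -> q2
Final state: q2
Accept states: {q1, q3}

No, rejected (final state q2 is not an accept state)


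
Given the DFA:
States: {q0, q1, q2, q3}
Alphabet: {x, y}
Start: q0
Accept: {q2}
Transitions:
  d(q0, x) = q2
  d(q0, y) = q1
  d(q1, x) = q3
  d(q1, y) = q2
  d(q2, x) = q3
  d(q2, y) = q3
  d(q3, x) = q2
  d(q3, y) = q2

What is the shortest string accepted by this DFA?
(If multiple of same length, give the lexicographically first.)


BFS by string length (lex-first path to each state shown):
  len 0: q0<-""
  len 1: q1<-"y", q2<-"x"
Found accept state at length 1.

"x"


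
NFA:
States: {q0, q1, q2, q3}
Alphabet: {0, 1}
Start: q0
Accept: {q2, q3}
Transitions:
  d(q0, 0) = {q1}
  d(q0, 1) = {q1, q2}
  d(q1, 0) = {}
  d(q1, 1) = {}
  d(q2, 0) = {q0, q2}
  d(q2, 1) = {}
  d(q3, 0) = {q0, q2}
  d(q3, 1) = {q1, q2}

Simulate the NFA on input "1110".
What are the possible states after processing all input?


Start: {q0}
  --1--> {q1, q2}
  --1--> {}
  --1--> {}
  --0--> {}

{} (empty set, no valid transitions)


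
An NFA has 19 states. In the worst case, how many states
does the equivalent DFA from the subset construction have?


Subset construction: one DFA state per subset of NFA states.
2^19 = 524288

524288


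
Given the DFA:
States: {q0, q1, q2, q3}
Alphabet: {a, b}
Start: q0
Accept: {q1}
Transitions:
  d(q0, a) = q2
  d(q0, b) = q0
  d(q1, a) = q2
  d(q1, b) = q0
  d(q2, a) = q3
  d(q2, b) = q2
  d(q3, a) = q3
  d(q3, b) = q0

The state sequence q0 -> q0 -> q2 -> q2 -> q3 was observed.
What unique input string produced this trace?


Trace back each transition to find the symbol:
  q0 --[b]--> q0
  q0 --[a]--> q2
  q2 --[b]--> q2
  q2 --[a]--> q3

"baba"


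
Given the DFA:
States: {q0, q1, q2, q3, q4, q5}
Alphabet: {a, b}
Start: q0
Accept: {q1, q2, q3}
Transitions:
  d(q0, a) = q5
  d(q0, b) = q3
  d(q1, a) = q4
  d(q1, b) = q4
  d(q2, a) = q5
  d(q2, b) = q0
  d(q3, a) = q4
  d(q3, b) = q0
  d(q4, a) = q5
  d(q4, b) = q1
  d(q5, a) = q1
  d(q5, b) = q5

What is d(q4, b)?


Looking up transition d(q4, b)

q1


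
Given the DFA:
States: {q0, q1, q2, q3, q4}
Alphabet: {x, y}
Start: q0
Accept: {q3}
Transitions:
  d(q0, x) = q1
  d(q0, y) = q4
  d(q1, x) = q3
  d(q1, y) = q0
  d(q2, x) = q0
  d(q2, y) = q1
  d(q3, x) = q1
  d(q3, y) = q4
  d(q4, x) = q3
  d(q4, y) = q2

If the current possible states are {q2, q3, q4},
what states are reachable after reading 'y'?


Apply transition on 'y' from each current state:
  d(q2, y) = q1
  d(q3, y) = q4
  d(q4, y) = q2

{q1, q2, q4}


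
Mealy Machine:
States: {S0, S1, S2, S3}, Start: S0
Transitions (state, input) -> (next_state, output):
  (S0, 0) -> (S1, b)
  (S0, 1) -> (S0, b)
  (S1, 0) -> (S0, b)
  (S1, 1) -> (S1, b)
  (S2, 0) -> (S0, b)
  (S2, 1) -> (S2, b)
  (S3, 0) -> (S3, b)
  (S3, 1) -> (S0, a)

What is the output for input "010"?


Step-by-step:
  (S0, 0) -> (S1, b)
  (S1, 1) -> (S1, b)
  (S1, 0) -> (S0, b)

"bbb"


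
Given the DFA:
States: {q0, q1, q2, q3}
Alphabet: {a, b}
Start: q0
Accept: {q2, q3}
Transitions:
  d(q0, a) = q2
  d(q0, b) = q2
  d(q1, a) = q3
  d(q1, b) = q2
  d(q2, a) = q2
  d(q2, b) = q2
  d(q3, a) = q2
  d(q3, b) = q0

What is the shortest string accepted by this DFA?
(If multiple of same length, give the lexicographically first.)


BFS by string length (lex-first path to each state shown):
  len 0: q0<-""
  len 1: q2<-"a"
Found accept state at length 1.

"a"


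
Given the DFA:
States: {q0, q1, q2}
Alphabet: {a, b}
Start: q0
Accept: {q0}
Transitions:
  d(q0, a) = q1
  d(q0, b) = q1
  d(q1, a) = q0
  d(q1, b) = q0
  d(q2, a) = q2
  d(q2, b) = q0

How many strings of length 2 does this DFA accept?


Enumerating all length-2 strings:
  "aa" -> q0 [accept]
  "ab" -> q0 [accept]
  "ba" -> q0 [accept]
  "bb" -> q0 [accept]

4 out of 4


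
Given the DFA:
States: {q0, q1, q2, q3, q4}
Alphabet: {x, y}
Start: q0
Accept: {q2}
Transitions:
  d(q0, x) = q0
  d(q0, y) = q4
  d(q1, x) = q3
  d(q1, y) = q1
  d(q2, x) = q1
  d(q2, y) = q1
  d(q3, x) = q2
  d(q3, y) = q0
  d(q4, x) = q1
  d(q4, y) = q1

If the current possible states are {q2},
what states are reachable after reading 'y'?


Apply transition on 'y' from each current state:
  d(q2, y) = q1

{q1}


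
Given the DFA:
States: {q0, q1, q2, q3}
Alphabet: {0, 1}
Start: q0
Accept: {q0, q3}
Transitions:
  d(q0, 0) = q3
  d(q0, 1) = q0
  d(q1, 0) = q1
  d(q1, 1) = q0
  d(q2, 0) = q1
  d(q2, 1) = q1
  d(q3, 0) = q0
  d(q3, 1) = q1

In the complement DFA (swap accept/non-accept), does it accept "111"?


Trace: q0 -> q0 -> q0 -> q0
Final: q0
Original accept: {q0, q3}
Complement: q0 is in original accept

No, complement rejects (original accepts)


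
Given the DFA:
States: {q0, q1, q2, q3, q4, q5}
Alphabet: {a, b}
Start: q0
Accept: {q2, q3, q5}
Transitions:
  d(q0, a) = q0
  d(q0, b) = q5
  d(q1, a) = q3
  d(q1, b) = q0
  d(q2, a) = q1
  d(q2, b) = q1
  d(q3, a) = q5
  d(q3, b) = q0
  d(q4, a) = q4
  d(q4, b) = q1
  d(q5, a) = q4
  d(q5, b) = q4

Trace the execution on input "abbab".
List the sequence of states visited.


Input: abbab
d(q0, a) = q0
d(q0, b) = q5
d(q5, b) = q4
d(q4, a) = q4
d(q4, b) = q1


q0 -> q0 -> q5 -> q4 -> q4 -> q1


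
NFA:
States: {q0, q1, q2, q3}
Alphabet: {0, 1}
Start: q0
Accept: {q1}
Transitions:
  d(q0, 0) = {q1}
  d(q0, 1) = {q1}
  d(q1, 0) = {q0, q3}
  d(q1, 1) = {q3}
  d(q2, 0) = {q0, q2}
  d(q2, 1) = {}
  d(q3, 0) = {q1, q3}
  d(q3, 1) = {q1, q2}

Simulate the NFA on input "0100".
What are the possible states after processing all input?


Start: {q0}
  --0--> {q1}
  --1--> {q3}
  --0--> {q1, q3}
  --0--> {q0, q1, q3}

{q0, q1, q3}


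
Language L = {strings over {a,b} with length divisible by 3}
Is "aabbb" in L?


length = 5; 5 mod 3 = 2

No, "aabbb" is not in L


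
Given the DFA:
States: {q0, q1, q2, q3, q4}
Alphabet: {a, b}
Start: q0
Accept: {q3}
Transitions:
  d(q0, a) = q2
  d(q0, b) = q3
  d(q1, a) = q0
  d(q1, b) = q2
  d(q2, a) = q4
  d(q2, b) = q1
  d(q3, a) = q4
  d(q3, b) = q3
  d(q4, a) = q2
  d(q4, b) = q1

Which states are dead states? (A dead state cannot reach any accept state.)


Forward reachability from each state:
  q0 -> reaches accept state q3 (live)
  q1 -> reaches accept state q3 (live)
  q2 -> reaches accept state q3 (live)
  q3 -> reaches accept state q3 (live)
  q4 -> reaches accept state q3 (live)

None (all states can reach an accept state)


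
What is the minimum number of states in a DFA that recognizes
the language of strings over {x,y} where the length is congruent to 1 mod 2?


States track (length) mod 2.
Need 2 states: one per remainder 0..1; accept = remainder 1.

2


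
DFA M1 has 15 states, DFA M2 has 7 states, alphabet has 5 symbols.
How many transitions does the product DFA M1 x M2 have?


Product DFA has 15 * 7 = 105 states.
Each has 5 transitions: 105 * 5 = 525

525


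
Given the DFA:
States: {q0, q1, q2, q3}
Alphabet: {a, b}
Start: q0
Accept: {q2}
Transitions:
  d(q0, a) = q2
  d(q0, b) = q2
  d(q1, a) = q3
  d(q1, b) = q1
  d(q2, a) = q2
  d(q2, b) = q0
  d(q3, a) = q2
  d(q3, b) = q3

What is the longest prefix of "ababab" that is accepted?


Run the DFA, marking each prefix where the state is accepting:
  "" -> q0 [reject]
  "a" -> q2 [accept]
  "ab" -> q0 [reject]
  "aba" -> q2 [accept]
  "abab" -> q0 [reject]
  "ababa" -> q2 [accept]
  "ababab" -> q0 [reject]

"ababa"


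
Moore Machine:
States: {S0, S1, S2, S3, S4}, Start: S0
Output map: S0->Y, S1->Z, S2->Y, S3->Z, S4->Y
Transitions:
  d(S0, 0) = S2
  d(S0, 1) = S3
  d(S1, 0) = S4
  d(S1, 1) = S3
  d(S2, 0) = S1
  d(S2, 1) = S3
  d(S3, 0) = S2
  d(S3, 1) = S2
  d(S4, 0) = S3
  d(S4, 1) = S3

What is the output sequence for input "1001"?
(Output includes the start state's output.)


Start: S0 (output Y)
  --1--> S3 (output Z)
  --0--> S2 (output Y)
  --0--> S1 (output Z)
  --1--> S3 (output Z)

"YZYZZ"


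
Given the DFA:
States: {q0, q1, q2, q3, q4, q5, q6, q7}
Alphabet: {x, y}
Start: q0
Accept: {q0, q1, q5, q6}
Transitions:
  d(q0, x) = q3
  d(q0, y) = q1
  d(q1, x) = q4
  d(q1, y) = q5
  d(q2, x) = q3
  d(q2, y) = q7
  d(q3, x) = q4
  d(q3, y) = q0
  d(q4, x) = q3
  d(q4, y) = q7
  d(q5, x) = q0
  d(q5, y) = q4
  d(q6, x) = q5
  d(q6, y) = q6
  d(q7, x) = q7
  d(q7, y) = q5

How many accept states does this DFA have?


Accept states listed: {q0, q1, q5, q6}
Counting: q0(1) q1(2) q5(3) q6(4)

4


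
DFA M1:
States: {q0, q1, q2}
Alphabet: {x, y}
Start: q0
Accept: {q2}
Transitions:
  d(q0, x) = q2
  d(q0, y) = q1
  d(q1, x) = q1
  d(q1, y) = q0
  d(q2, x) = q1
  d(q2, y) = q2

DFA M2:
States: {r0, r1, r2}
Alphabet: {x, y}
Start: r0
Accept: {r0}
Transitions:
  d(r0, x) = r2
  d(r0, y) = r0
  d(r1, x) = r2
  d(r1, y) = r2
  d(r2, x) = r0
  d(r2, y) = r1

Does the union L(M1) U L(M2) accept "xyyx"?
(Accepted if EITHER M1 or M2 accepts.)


M1: final=q1 accepted=False
M2: final=r0 accepted=True

Yes, union accepts


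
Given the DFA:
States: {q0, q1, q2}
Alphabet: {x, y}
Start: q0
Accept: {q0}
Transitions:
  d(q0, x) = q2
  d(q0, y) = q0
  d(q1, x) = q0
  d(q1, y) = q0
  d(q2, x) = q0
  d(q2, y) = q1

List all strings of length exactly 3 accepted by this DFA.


All strings of length 3: 8 total
Accepted: 5

"xxy", "xyx", "xyy", "yxx", "yyy"


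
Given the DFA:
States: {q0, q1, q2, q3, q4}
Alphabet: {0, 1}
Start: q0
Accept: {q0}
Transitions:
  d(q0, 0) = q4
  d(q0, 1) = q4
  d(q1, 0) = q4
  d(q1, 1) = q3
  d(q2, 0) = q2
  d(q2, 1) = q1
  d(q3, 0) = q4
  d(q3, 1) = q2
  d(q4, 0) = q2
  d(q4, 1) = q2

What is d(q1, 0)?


Looking up transition d(q1, 0)

q4


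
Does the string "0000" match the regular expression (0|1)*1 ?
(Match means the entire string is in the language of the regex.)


|string| = 4; first = '0'; last = '0'

No, "0000" does not match (0|1)*1


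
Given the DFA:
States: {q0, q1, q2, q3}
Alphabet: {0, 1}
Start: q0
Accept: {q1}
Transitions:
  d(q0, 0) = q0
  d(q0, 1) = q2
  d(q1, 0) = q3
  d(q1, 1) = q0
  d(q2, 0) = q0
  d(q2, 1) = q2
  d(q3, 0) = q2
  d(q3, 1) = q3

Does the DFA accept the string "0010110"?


Trace: q0 -> q0 -> q0 -> q2 -> q0 -> q2 -> q2 -> q0
Final state: q0
Accept states: {q1}

No, rejected (final state q0 is not an accept state)
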